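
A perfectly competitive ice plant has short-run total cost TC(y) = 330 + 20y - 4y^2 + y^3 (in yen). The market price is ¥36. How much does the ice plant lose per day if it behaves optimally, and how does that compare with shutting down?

Profit = -¥266 at y = 4

AVC = 20 - 4y + y^2; min AVC = ¥16 at y = 2. Since P = ¥36 ≥ min AVC, the firm produces.
With MC = 20 - 8y + 3y^2, P = MC on the upward-sloping part at y* = 4.
TR = 36·4 = 144. TC = 330 + 80 = 410. Profit = 144 − 410 = -¥266.
That loss of ¥266 beats the ¥330 the firm would lose by shutting down; producing recovers ¥64 of fixed cost.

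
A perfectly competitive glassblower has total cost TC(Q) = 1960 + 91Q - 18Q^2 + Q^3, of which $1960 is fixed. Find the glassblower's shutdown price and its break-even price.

Shutdown price = $10; break-even price = $175

AVC = 91 - 18Q + Q^2; minimized at Q = 9, giving min AVC = $10. That is the shutdown price.
ATC = 1960/Q + 91 - 18Q + Q^2. Setting dATC/dQ = −1960/Q^2 − 18 + 2Q = 0 gives Q = 14 (since 2·14^3 − 18·14^2 = 1960).
min ATC = 1960/14 + 91 − 18·14 + 14^2 = $175. That is the break-even price.
For $10 ≤ P < $175 the firm produces at a loss; below $10 it shuts down.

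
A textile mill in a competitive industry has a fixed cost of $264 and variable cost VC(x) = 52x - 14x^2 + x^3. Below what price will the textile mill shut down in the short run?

$3 per unit

The shutdown price is the minimum of AVC. VC = 52x - 14x^2 + x^3, so AVC = 52 - 14x + x^2.
dAVC/dx = -14 + 2x = 0 gives x = 7. min AVC = 52 - 14·7 + 7^2 = 3.
For P < $3 the firm produces nothing.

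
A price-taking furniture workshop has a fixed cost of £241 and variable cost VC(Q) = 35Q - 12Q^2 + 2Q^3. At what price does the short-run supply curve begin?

£17 per unit

The firm shuts down when price falls below the minimum of average variable cost. AVC = VC/Q = 35 - 12Q + 2Q^2.
dAVC/dQ = -12 + 4Q = 0 gives Q = 3. min AVC = 35 - 12·3 + 2·3^2 = 17.
For P < £17 the firm produces nothing.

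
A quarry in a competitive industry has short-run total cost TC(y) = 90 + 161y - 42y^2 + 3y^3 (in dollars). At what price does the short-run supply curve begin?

Short-run supply begins at min AVC. From VC = 161y - 42y^2 + 3y^3, AVC = 161 - 42y + 3y^2.
dAVC/dy = -42 + 6y = 0 gives y = 7. min AVC = 161 - 42·7 + 3·7^2 = 14.
For P < $14 the firm produces nothing.

$14 per unit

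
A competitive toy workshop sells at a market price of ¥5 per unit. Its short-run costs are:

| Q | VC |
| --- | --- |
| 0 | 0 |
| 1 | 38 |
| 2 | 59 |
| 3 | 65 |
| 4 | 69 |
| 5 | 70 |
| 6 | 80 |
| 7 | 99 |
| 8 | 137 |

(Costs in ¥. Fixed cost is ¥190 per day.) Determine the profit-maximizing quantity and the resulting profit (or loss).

Tabulate TR − TC: Q=0: -190; Q=1: -223; Q=2: -239; Q=3: -240; Q=4: -239; Q=5: -235; Q=6: -240; Q=7: -254; Q=8: -287.
Profit is highest at Q = 0. Equivalently, the lowest AVC in the table is 80/6 ≈ ¥13.33 at Q = 6, and P = ¥5 falls below it — price never covers variable cost, so the firm shuts down and loses only its fixed cost.

Q = 0 (shut down); profit = -¥190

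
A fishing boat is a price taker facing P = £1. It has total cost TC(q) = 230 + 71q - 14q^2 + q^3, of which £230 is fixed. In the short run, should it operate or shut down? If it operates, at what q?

Variable cost is VC = 71q - 14q^2 + q^3, so AVC = VC/q = 71 - 14q + q^2 and MC = dTC/dq = 71 - 28q + 3q^2.
The AVC parabola has its vertex at q = 14/2 = 7, where AVC = 71 - 14·7 + 7^2 = £22.
With P < min AVC (£1 < £22), every unit sold adds to the loss.
The firm minimizes its loss by shutting down and losing only its fixed cost of £230.

Shut down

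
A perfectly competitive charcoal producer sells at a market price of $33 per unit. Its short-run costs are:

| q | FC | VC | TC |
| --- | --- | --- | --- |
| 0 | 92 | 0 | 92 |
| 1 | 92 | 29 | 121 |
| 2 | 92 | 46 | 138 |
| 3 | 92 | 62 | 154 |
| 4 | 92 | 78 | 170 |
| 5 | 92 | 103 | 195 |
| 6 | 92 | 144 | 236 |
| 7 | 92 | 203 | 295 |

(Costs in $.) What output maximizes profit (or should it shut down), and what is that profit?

Profit at each row (π = 33q − TC): q=0: -92; q=1: -88; q=2: -72; q=3: -55; q=4: -38; q=5: -30; q=6: -38; q=7: -64.
Profit is maximized at q = 5. AVC there is 103/5 = $20.60 ≤ P, so producing beats shutting down (which would give -$92).

q = 5; profit = -$30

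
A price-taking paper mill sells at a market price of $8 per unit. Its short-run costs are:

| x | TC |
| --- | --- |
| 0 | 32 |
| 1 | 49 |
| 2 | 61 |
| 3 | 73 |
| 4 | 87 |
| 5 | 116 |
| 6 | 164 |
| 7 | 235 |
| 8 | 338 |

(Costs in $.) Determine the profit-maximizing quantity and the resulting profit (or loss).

Tabulate TR − TC: x=0: -32; x=1: -41; x=2: -45; x=3: -49; x=4: -55; x=5: -76; x=6: -116; x=7: -179; x=8: -274.
Profit is highest at x = 0. Equivalently, the lowest AVC in the table is 41/3 ≈ $13.67 at x = 3, and P = $8 falls below it — price never covers variable cost, so the firm shuts down and loses only its fixed cost.

x = 0 (shut down); profit = -$32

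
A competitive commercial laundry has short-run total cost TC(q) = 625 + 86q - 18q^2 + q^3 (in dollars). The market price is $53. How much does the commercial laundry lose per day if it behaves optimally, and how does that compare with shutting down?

Profit = -$141 at q = 11

AVC = 86 - 18q + q^2; min AVC = $5 at q = 9. Since P = $53 ≥ min AVC, the firm produces.
MC = 86 - 36q + 3q^2. Setting P = MC and taking the root on the rising branch gives q* = 11.
TR = 53·11 = 583. TC = 625 + 99 = 724. Profit = 583 − 724 = -$141.
By producing, the firm covers all variable cost plus $484 of fixed cost; shutting down would lose the full $625.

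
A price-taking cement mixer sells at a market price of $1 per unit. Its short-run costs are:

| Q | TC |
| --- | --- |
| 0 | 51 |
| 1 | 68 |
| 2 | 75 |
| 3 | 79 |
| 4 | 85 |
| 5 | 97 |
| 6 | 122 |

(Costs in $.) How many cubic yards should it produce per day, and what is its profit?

Tabulate TR − TC: Q=0: -51; Q=1: -67; Q=2: -73; Q=3: -76; Q=4: -81; Q=5: -92; Q=6: -116.
Profit is highest at Q = 0. Equivalently, the lowest AVC in the table is 34/4 ≈ $8.50 at Q = 4, and P = $1 falls below it — price never covers variable cost, so the firm shuts down and loses only its fixed cost.

Q = 0 (shut down); profit = -$51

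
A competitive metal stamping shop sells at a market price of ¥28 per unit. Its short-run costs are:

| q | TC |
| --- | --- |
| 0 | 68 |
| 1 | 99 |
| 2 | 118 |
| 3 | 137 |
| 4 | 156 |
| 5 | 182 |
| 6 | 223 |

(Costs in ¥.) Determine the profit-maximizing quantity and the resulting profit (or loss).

Tabulate TR − TC: q=0: -68; q=1: -71; q=2: -62; q=3: -53; q=4: -44; q=5: -42; q=6: -55.
Profit is maximized at q = 5. AVC there is 114/5 = ¥22.80 ≤ P, so producing beats shutting down (which would give -¥68).

q = 5; profit = -¥42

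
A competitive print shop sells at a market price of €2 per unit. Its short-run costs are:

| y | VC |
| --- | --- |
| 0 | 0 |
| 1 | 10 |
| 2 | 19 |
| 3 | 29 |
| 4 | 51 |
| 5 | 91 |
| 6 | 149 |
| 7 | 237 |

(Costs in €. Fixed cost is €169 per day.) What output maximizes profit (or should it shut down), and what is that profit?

Compute π = P·y − TC at each output: y=0: -169; y=1: -177; y=2: -184; y=3: -192; y=4: -212; y=5: -250; y=6: -306; y=7: -392.
Profit is highest at y = 0. Equivalently, the lowest AVC in the table is 19/2 ≈ €9.50 at y = 2, and P = €2 falls below it — price never covers variable cost, so the firm shuts down and loses only its fixed cost.

y = 0 (shut down); profit = -€169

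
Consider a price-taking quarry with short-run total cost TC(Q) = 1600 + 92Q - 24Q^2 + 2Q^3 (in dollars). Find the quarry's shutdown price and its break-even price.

Shutdown price = min AVC. AVC = 92 - 24Q + 2Q^2, with vertex at Q = 6 and minimum $20.
ATC = 1600/Q + 92 - 24Q + 2Q^2. Setting dATC/dQ = −1600/Q^2 − 24 + 4Q = 0 gives Q = 10 (since 4·10^3 − 24·10^2 = 1600).
min ATC = 1600/10 + 92 − 24·10 + 2·10^2 = $212. That is the break-even price.
Between these two prices the firm operates at a loss; above $212 it earns a profit.

Shutdown price = $20; break-even price = $212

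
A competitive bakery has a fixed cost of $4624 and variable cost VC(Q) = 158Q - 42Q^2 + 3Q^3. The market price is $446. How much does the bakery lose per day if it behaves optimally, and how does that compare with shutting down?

Profit = -$304 at Q = 12

AVC = 158 - 42Q + 3Q^2 has its minimum $11 at Q = 7; price $446 clears that bar, so the firm operates.
With MC = 158 - 84Q + 9Q^2, P = MC on the upward-sloping part at Q* = 12.
TR = 446·12 = 5352. TC = 4624 + 1032 = 5656. Profit = 5352 − 5656 = -$304.
That loss of $304 beats the $4624 the firm would lose by shutting down; producing recovers $4320 of fixed cost.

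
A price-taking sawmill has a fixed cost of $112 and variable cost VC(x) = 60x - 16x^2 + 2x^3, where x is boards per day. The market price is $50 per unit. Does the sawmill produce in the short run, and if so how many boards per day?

Produce at x = 5

Variable cost is VC = 60x - 16x^2 + 2x^3, so AVC = VC/x = 60 - 16x + 2x^2 and MC = dTC/dx = 60 - 32x + 6x^2.
The AVC parabola has its vertex at x = 16/4 = 4, where AVC = 60 - 16·4 + 2·4^2 = $28.
P = $50 exceeds min AVC = $28, so the firm stays open.
Solving P = MC: 10 - 32x + 6x^2 = 0 ⇒ x = 1/3 or 5. On the upward-sloping branch, x* = 5.
Check: AVC at x = 5 is $30 ≤ P, so revenue covers variable cost.
Profit = P·x − TC = 50·5 − 262 = -$12, a loss, but smaller than the $112 fixed cost the firm would lose by shutting down.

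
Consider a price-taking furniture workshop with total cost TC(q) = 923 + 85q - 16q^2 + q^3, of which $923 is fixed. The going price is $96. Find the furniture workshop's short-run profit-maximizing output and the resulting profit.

AVC = 85 - 16q + q^2; min AVC = $21 at q = 8. Since P = $96 ≥ min AVC, the firm produces.
With MC = 85 - 32q + 3q^2, P = MC on the upward-sloping part at q* = 11.
TR = 96·11 = 1056. TC = 923 + 330 = 1253. Profit = 1056 − 1253 = -$197.
By producing, the firm covers all variable cost plus $726 of fixed cost; shutting down would lose the full $923.

Profit = -$197 at q = 11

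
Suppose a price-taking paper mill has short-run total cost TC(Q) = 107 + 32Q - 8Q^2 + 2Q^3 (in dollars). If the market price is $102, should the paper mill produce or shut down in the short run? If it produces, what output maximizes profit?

Produce at Q = 5

Variable cost is VC = 32Q - 8Q^2 + 2Q^3, so AVC = VC/Q = 32 - 8Q + 2Q^2 and MC = dTC/dQ = 32 - 16Q + 6Q^2.
AVC hits its minimum where MC = AVC, at Q = 2, giving min AVC = 32 - 8·2 + 2·2^2 = $24.
Since P = $102 ≥ min AVC = $24, price covers variable cost and the firm should produce.
P = MC gives -70 - 16Q + 6Q^2 = 0, with roots -7/3 and 5. Take the larger (rising MC): Q* = 5.
Check: AVC at Q = 5 is $42 ≤ P, so revenue covers variable cost.
Profit = P·Q − TC = 102·5 − 317 = $193.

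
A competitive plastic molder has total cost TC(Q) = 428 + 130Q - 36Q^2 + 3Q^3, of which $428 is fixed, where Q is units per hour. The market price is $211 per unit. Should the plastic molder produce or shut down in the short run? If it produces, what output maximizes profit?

Variable cost is VC = 130Q - 36Q^2 + 3Q^3, so AVC = VC/Q = 130 - 36Q + 3Q^2 and MC = dTC/dQ = 130 - 72Q + 9Q^2.
The AVC parabola has its vertex at Q = 36/6 = 6, where AVC = 130 - 36·6 + 3·6^2 = $22.
Because $211 ≥ $22, revenue can cover variable cost; the firm operates.
Set P = MC: 211 = 130 - 72Q + 9Q^2 → -81 - 72Q + 9Q^2 = 0. The roots are Q = -1 and Q = 9; the profit-maximizing output is on the rising part of MC, so Q* = 9.
Check: AVC at Q = 9 is $49 ≤ P, so revenue covers variable cost.
Profit = P·Q − TC = 211·9 − 869 = $1030.

Produce at Q = 9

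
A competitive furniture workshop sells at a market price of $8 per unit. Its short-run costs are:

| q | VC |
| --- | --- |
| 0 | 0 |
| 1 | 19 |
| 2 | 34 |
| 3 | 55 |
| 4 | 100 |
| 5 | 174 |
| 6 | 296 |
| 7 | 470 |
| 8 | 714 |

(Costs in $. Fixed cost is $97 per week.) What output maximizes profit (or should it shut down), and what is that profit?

q = 0 (shut down); profit = -$97

Tabulate TR − TC: q=0: -97; q=1: -108; q=2: -115; q=3: -128; q=4: -165; q=5: -231; q=6: -345; q=7: -511; q=8: -747.
Profit is highest at q = 0. Equivalently, the lowest AVC in the table is 34/2 ≈ $17 at q = 2, and P = $8 falls below it — price never covers variable cost, so the firm shuts down and loses only its fixed cost.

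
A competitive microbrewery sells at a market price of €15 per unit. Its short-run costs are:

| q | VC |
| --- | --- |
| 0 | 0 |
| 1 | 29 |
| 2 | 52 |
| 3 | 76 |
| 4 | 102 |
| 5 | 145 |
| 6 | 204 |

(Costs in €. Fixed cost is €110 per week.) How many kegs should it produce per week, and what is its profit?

q = 0 (shut down); profit = -€110

Tabulate TR − TC: q=0: -110; q=1: -124; q=2: -132; q=3: -141; q=4: -152; q=5: -180; q=6: -224.
Profit is highest at q = 0. Equivalently, the lowest AVC in the table is 76/3 ≈ €25.33 at q = 3, and P = €15 falls below it — price never covers variable cost, so the firm shuts down and loses only its fixed cost.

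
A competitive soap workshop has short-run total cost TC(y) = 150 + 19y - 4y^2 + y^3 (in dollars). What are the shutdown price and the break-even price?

Shutdown price = $15; break-even price = $54

AVC = 19 - 4y + y^2; minimized at y = 2, giving min AVC = $15. That is the shutdown price.
ATC = 150/y + 19 - 4y + y^2. Setting dATC/dy = −150/y^2 − 4 + 2y = 0 gives y = 5 (since 2·5^3 − 4·5^2 = 150).
min ATC = 150/5 + 19 − 4·5 + 5^2 = $54. That is the break-even price.
Between these two prices the firm operates at a loss; above $54 it earns a profit.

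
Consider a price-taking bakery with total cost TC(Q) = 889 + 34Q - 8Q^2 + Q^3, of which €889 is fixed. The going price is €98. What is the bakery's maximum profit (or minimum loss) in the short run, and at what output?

AVC = 34 - 8Q + Q^2 has its minimum €18 at Q = 4; price €98 clears that bar, so the firm operates.
MC = 34 - 16Q + 3Q^2. Setting P = MC and taking the root on the rising branch gives Q* = 8.
TR = 98·8 = 784. TC = 889 + 272 = 1161. Profit = 784 − 1161 = -€377.
By producing, the firm covers all variable cost plus €512 of fixed cost; shutting down would lose the full €889.

Profit = -€377 at Q = 8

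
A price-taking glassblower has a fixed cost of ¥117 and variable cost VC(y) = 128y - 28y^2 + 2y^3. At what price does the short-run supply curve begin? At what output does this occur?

¥30 per unit, at y = 7

Short-run supply begins at min AVC. From VC = 128y - 28y^2 + 2y^3, AVC = 128 - 28y + 2y^2.
dAVC/dy = -28 + 4y = 0 gives y = 7. min AVC = 128 - 28·7 + 2·7^2 = 30.
For P < ¥30 the firm produces nothing.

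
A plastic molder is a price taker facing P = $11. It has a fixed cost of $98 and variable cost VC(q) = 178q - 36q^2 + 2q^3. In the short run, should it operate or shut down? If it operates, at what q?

From TC, MC = TC'(q) = 178 - 72q + 6q^2 and AVC = VC/q = 178 - 36q + 2q^2.
The AVC parabola has its vertex at q = 36/4 = 9, where AVC = 178 - 36·9 + 2·9^2 = $16.
With P < min AVC ($11 < $16), every unit sold adds to the loss.
The firm minimizes its loss by shutting down and losing only its fixed cost of $98.

Shut down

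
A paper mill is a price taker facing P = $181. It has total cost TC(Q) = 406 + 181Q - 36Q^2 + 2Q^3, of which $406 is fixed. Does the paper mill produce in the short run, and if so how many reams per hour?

Produce at Q = 12

From TC, MC = TC'(Q) = 181 - 72Q + 6Q^2 and AVC = VC/Q = 181 - 36Q + 2Q^2.
The AVC parabola has its vertex at Q = 36/4 = 9, where AVC = 181 - 36·9 + 2·9^2 = $19.
P = $181 exceeds min AVC = $19, so the firm stays open.
Solving P = MC: -72Q + 6Q^2 = 0 ⇒ Q = 0 or 12. On the upward-sloping branch, Q* = 12.
Check: AVC at Q = 12 is $37 ≤ P, so revenue covers variable cost.
Profit = P·Q − TC = 181·12 − 850 = $1322.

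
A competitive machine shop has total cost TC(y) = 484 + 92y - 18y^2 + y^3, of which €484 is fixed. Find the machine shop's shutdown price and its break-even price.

Shutdown price = €11; break-even price = €59

AVC = 92 - 18y + y^2; minimized at y = 9, giving min AVC = €11. That is the shutdown price.
ATC = 484/y + 92 - 18y + y^2. Setting dATC/dy = −484/y^2 − 18 + 2y = 0 gives y = 11 (since 2·11^3 − 18·11^2 = 484).
min ATC = 484/11 + 92 − 18·11 + 11^2 = €59. That is the break-even price.
For €11 ≤ P < €59 the firm produces at a loss; below €11 it shuts down.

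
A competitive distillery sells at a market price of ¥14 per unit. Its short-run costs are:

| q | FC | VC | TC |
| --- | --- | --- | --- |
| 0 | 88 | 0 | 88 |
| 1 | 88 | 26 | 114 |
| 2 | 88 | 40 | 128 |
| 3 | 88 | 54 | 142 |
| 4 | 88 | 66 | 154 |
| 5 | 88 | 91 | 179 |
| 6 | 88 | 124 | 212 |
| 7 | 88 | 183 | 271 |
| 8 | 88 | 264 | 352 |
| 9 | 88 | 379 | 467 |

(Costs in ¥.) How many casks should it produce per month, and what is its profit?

q = 0 (shut down); profit = -¥88

Tabulate TR − TC: q=0: -88; q=1: -100; q=2: -100; q=3: -100; q=4: -98; q=5: -109; q=6: -128; q=7: -173; q=8: -240; q=9: -341.
Profit is highest at q = 0. Equivalently, the lowest AVC in the table is 66/4 ≈ ¥16.50 at q = 4, and P = ¥14 falls below it — price never covers variable cost, so the firm shuts down and loses only its fixed cost.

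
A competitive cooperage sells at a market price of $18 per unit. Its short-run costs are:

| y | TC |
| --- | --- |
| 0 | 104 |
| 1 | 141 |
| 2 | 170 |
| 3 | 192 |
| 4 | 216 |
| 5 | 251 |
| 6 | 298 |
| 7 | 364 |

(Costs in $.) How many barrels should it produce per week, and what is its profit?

Profit at each row (π = 18y − TC): y=0: -104; y=1: -123; y=2: -134; y=3: -138; y=4: -144; y=5: -161; y=6: -190; y=7: -238.
Profit is highest at y = 0. Equivalently, the lowest AVC in the table is 112/4 ≈ $28 at y = 4, and P = $18 falls below it — price never covers variable cost, so the firm shuts down and loses only its fixed cost.

y = 0 (shut down); profit = -$104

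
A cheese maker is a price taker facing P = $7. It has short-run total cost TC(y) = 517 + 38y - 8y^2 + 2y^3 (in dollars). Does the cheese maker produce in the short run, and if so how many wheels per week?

Shut down

From TC, MC = TC'(y) = 38 - 16y + 6y^2 and AVC = VC/y = 38 - 8y + 2y^2.
AVC hits its minimum where MC = AVC, at y = 2, giving min AVC = 38 - 8·2 + 2·2^2 = $30.
With P < min AVC ($7 < $30), every unit sold adds to the loss.
Shutting down limits the loss to fixed cost, $517.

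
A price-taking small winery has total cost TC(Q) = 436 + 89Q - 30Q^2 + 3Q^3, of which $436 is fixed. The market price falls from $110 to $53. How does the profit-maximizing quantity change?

AVC = 89 - 30Q + 3Q^2, minimized at Q = 5 where min AVC = $14. MC = 89 - 60Q + 9Q^2.
At P = $110 ≥ min AVC, set P = MC on the rising branch: Q = 7.
At P = $53 ≥ min AVC, set P = MC: Q = 6. The firm stays open but cuts output.

Output falls from 7 to 6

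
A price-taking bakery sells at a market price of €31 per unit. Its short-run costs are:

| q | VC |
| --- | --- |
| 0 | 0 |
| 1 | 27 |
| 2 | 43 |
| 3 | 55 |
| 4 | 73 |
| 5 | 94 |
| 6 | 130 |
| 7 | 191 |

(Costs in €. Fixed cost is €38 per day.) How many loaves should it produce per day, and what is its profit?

Tabulate TR − TC: q=0: -38; q=1: -34; q=2: -19; q=3: 0; q=4: 13; q=5: 23; q=6: 18; q=7: -12.
Profit is maximized at q = 5. AVC there is 94/5 = €18.80 ≤ P, so producing beats shutting down (which would give -€38).

q = 5; profit = €23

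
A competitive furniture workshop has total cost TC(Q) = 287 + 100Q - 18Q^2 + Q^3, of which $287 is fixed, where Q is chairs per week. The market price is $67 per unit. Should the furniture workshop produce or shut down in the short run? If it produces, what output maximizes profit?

Produce at Q = 11

Strip out fixed cost: VC = 100Q - 18Q^2 + Q^3. Then AVC = 100 - 18Q + Q^2 and MC = 100 - 36Q + 3Q^2.
The AVC parabola has its vertex at Q = 18/2 = 9, where AVC = 100 - 18·9 + 9^2 = $19.
P = $67 exceeds min AVC = $19, so the firm stays open.
Solving P = MC: 33 - 36Q + 3Q^2 = 0 ⇒ Q = 1 or 11. On the upward-sloping branch, Q* = 11.
Check: AVC at Q = 11 is $23 ≤ P, so revenue covers variable cost.
Profit = P·Q − TC = 67·11 − 540 = $197.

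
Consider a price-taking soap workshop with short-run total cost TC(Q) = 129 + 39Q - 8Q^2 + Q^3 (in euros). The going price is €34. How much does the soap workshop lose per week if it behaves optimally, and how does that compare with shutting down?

Profit = -€79 at Q = 5

AVC = 39 - 8Q + Q^2; min AVC = €23 at Q = 4. Since P = €34 ≥ min AVC, the firm produces.
MC = 39 - 16Q + 3Q^2. Setting P = MC and taking the root on the rising branch gives Q* = 5.
TR = 34·5 = 170. TC = 129 + 120 = 249. Profit = 170 − 249 = -€79.
Shutting down would mean losing the fixed cost of €129, so operating at a loss of €79 is better by €50.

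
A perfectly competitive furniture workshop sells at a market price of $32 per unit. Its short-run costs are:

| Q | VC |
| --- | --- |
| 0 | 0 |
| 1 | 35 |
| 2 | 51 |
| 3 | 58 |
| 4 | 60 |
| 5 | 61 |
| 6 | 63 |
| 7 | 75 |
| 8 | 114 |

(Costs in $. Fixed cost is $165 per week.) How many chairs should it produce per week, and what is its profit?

Profit at each row (π = 32Q − TC): Q=0: -165; Q=1: -168; Q=2: -152; Q=3: -127; Q=4: -97; Q=5: -66; Q=6: -36; Q=7: -16; Q=8: -23.
Profit is maximized at Q = 7. AVC there is 75/7 = $10.71 ≤ P, so producing beats shutting down (which would give -$165).

Q = 7; profit = -$16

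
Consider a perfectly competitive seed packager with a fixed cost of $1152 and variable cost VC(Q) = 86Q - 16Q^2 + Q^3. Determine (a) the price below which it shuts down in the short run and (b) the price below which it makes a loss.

Shutdown price = min AVC. AVC = 86 - 16Q + Q^2, with vertex at Q = 8 and minimum $22.
ATC = 1152/Q + 86 - 16Q + Q^2. Setting dATC/dQ = −1152/Q^2 − 16 + 2Q = 0 gives Q = 12 (since 2·12^3 − 16·12^2 = 1152).
min ATC = 1152/12 + 86 − 16·12 + 12^2 = $134. That is the break-even price.
Between these two prices the firm operates at a loss; above $134 it earns a profit.

Shutdown price = $22; break-even price = $134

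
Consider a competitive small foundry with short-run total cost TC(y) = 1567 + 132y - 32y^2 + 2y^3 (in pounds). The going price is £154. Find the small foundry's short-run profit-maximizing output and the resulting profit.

Profit = -£115 at y = 11

AVC = 132 - 32y + 2y^2 has its minimum £4 at y = 8; price £154 clears that bar, so the firm operates.
With MC = 132 - 64y + 6y^2, P = MC on the upward-sloping part at y* = 11.
TR = 154·11 = 1694. TC = 1567 + 242 = 1809. Profit = 1694 − 1809 = -£115.
Shutting down would mean losing the fixed cost of £1567, so operating at a loss of £115 is better by £1452.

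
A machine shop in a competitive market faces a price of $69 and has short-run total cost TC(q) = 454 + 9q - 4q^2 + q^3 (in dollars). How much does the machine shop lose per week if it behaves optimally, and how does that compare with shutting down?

AVC = 9 - 4q + q^2; min AVC = $5 at q = 2. Since P = $69 ≥ min AVC, the firm produces.
MC = 9 - 8q + 3q^2. Setting P = MC and taking the root on the rising branch gives q* = 6.
TR = 69·6 = 414. TC = 454 + 126 = 580. Profit = 414 − 580 = -$166.
By producing, the firm covers all variable cost plus $288 of fixed cost; shutting down would lose the full $454.

Profit = -$166 at q = 6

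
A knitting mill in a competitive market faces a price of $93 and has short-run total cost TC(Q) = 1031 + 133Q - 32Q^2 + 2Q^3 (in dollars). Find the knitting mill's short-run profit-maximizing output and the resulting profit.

AVC = 133 - 32Q + 2Q^2 has its minimum $5 at Q = 8; price $93 clears that bar, so the firm operates.
MC = 133 - 64Q + 6Q^2. Setting P = MC and taking the root on the rising branch gives Q* = 10.
TR = 93·10 = 930. TC = 1031 + 130 = 1161. Profit = 930 − 1161 = -$231.
By producing, the firm covers all variable cost plus $800 of fixed cost; shutting down would lose the full $1031.

Profit = -$231 at Q = 10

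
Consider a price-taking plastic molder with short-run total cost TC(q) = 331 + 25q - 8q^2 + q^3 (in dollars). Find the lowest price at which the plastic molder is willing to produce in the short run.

Short-run supply begins at min AVC. From VC = 25q - 8q^2 + q^3, AVC = 25 - 8q + q^2.
dAVC/dq = -8 + 2q = 0 gives q = 4. min AVC = 25 - 8·4 + 4^2 = 9.
The firm shuts down for any P below $9.

$9 per unit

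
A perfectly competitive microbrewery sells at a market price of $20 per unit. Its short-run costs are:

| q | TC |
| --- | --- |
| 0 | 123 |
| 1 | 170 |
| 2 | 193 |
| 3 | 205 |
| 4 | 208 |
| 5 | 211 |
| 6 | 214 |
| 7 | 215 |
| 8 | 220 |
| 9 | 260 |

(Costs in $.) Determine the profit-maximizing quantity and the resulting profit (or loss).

q = 8; profit = -$60

Profit at each row (π = 20q − TC): q=0: -123; q=1: -150; q=2: -153; q=3: -145; q=4: -128; q=5: -111; q=6: -94; q=7: -75; q=8: -60; q=9: -80.
Profit is maximized at q = 8. AVC there is 97/8 = $12.12 ≤ P, so producing beats shutting down (which would give -$123).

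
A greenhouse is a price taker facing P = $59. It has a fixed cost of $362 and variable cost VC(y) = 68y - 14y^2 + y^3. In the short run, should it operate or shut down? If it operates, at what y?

Variable cost is VC = 68y - 14y^2 + y^3, so AVC = VC/y = 68 - 14y + y^2 and MC = dTC/dy = 68 - 28y + 3y^2.
The AVC parabola has its vertex at y = 14/2 = 7, where AVC = 68 - 14·7 + 7^2 = $19.
P = $59 exceeds min AVC = $19, so the firm stays open.
P = MC gives 9 - 28y + 3y^2 = 0, with roots 1/3 and 9. Take the larger (rising MC): y* = 9.
Check: AVC at y = 9 is $23 ≤ P, so revenue covers variable cost.
Profit = P·y − TC = 59·9 − 569 = -$38, a loss, but smaller than the $362 fixed cost the firm would lose by shutting down.

Produce at y = 9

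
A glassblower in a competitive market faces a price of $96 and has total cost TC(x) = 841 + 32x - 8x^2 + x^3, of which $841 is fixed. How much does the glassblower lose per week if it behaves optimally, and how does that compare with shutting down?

AVC = 32 - 8x + x^2 has its minimum $16 at x = 4; price $96 clears that bar, so the firm operates.
With MC = 32 - 16x + 3x^2, P = MC on the upward-sloping part at x* = 8.
TR = 96·8 = 768. TC = 841 + 256 = 1097. Profit = 768 − 1097 = -$329.
By producing, the firm covers all variable cost plus $512 of fixed cost; shutting down would lose the full $841.

Profit = -$329 at x = 8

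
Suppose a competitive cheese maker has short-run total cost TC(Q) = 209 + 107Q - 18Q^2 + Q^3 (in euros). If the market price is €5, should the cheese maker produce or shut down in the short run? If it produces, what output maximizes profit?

Shut down

From TC, MC = TC'(Q) = 107 - 36Q + 3Q^2 and AVC = VC/Q = 107 - 18Q + Q^2.
AVC is minimized where dAVC/dQ = -18 + 2Q = 0, at Q = 9; min AVC = 107 - 18·9 + 9^2 = €26.
Since P = €5 < min AVC = €26, price fails to cover variable cost at any output.
Best response: produce nothing and absorb the €209 fixed cost.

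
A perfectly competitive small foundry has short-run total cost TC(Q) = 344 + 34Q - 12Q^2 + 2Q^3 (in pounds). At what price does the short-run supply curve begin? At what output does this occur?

The firm shuts down when price falls below the minimum of average variable cost. AVC = VC/Q = 34 - 12Q + 2Q^2.
dAVC/dQ = -12 + 4Q = 0 gives Q = 3. min AVC = 34 - 12·3 + 2·3^2 = 16.
For P < £16 the firm produces nothing.

£16 per unit, at Q = 3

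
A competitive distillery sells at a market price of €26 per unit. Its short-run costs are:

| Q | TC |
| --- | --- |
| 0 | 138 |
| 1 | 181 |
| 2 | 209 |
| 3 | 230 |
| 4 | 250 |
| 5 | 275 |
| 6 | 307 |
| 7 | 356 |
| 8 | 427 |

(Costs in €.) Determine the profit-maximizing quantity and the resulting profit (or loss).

Tabulate TR − TC: Q=0: -138; Q=1: -155; Q=2: -157; Q=3: -152; Q=4: -146; Q=5: -145; Q=6: -151; Q=7: -174; Q=8: -219.
Profit is highest at Q = 0. Equivalently, the lowest AVC in the table is 137/5 ≈ €27.40 at Q = 5, and P = €26 falls below it — price never covers variable cost, so the firm shuts down and loses only its fixed cost.

Q = 0 (shut down); profit = -€138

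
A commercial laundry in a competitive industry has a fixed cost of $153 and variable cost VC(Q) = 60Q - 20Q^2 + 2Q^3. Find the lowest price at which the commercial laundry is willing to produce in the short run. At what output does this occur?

Short-run supply begins at min AVC. From VC = 60Q - 20Q^2 + 2Q^3, AVC = 60 - 20Q + 2Q^2.
At the minimum of AVC, MC = AVC. MC = 60 - 40Q + 6Q^2; setting MC = AVC gives 4Q^2 - 20Q = 0, so Q = 5. min AVC = 10.
So the shutdown price is $10.

$10 per unit, at Q = 5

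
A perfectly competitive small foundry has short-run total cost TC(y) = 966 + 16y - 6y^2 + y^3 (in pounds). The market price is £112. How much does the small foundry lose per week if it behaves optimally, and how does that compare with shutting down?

Profit = -£326 at y = 8

AVC = 16 - 6y + y^2; min AVC = £7 at y = 3. Since P = £112 ≥ min AVC, the firm produces.
MC = 16 - 12y + 3y^2. Setting P = MC and taking the root on the rising branch gives y* = 8.
TR = 112·8 = 896. TC = 966 + 256 = 1222. Profit = 896 − 1222 = -£326.
That loss of £326 beats the £966 the firm would lose by shutting down; producing recovers £640 of fixed cost.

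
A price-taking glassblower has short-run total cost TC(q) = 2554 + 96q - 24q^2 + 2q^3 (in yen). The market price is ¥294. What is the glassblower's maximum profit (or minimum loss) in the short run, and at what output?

AVC = 96 - 24q + 2q^2 has its minimum ¥24 at q = 6; price ¥294 clears that bar, so the firm operates.
MC = 96 - 48q + 6q^2. Setting P = MC and taking the root on the rising branch gives q* = 11.
TR = 294·11 = 3234. TC = 2554 + 814 = 3368. Profit = 3234 − 3368 = -¥134.
By producing, the firm covers all variable cost plus ¥2420 of fixed cost; shutting down would lose the full ¥2554.

Profit = -¥134 at q = 11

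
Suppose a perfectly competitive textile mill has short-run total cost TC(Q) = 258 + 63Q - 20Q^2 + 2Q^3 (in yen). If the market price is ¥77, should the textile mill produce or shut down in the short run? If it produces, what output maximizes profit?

Produce at Q = 7

Variable cost is VC = 63Q - 20Q^2 + 2Q^3, so AVC = VC/Q = 63 - 20Q + 2Q^2 and MC = dTC/dQ = 63 - 40Q + 6Q^2.
AVC is minimized where dAVC/dQ = -20 + 4Q = 0, at Q = 5; min AVC = 63 - 20·5 + 2·5^2 = ¥13.
P = ¥77 exceeds min AVC = ¥13, so the firm stays open.
P = MC gives -14 - 40Q + 6Q^2 = 0, with roots -1/3 and 7. Take the larger (rising MC): Q* = 7.
Check: AVC at Q = 7 is ¥21 ≤ P, so revenue covers variable cost.
Profit = P·Q − TC = 77·7 − 405 = ¥134.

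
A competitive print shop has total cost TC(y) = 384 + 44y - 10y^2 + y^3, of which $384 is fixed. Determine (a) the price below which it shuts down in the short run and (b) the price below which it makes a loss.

Shutdown price = min AVC. AVC = 44 - 10y + y^2, with vertex at y = 5 and minimum $19.
ATC = 384/y + 44 - 10y + y^2. Setting dATC/dy = −384/y^2 − 10 + 2y = 0 gives y = 8 (since 2·8^3 − 10·8^2 = 384).
min ATC = 384/8 + 44 − 10·8 + 8^2 = $76. That is the break-even price.
For $19 ≤ P < $76 the firm produces at a loss; below $19 it shuts down.

Shutdown price = $19; break-even price = $76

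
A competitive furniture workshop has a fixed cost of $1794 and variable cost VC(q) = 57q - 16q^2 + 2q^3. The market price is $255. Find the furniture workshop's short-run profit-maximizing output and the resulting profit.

AVC = 57 - 16q + 2q^2 has its minimum $25 at q = 4; price $255 clears that bar, so the firm operates.
With MC = 57 - 32q + 6q^2, P = MC on the upward-sloping part at q* = 9.
TR = 255·9 = 2295. TC = 1794 + 675 = 2469. Profit = 2295 − 2469 = -$174.
By producing, the firm covers all variable cost plus $1620 of fixed cost; shutting down would lose the full $1794.

Profit = -$174 at q = 9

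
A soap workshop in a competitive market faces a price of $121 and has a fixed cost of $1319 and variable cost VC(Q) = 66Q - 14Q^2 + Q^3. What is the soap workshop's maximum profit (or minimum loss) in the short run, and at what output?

Profit = -$351 at Q = 11

AVC = 66 - 14Q + Q^2 has its minimum $17 at Q = 7; price $121 clears that bar, so the firm operates.
With MC = 66 - 28Q + 3Q^2, P = MC on the upward-sloping part at Q* = 11.
TR = 121·11 = 1331. TC = 1319 + 363 = 1682. Profit = 1331 − 1682 = -$351.
That loss of $351 beats the $1319 the firm would lose by shutting down; producing recovers $968 of fixed cost.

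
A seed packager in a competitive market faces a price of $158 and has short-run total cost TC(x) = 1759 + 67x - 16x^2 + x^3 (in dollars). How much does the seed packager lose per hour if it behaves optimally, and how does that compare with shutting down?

AVC = 67 - 16x + x^2 has its minimum $3 at x = 8; price $158 clears that bar, so the firm operates.
MC = 67 - 32x + 3x^2. Setting P = MC and taking the root on the rising branch gives x* = 13.
TR = 158·13 = 2054. TC = 1759 + 364 = 2123. Profit = 2054 − 2123 = -$69.
By producing, the firm covers all variable cost plus $1690 of fixed cost; shutting down would lose the full $1759.

Profit = -$69 at x = 13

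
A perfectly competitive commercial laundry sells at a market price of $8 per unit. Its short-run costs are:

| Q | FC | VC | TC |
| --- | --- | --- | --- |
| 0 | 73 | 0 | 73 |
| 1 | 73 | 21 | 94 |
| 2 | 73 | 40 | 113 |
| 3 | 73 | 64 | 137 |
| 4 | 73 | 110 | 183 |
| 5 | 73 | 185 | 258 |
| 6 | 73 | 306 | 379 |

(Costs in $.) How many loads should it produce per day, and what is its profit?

Q = 0 (shut down); profit = -$73

Tabulate TR − TC: Q=0: -73; Q=1: -86; Q=2: -97; Q=3: -113; Q=4: -151; Q=5: -218; Q=6: -331.
Profit is highest at Q = 0. Equivalently, the lowest AVC in the table is 40/2 ≈ $20 at Q = 2, and P = $8 falls below it — price never covers variable cost, so the firm shuts down and loses only its fixed cost.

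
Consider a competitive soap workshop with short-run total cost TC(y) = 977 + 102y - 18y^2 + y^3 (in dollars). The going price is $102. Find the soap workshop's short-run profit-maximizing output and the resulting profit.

Profit = -$113 at y = 12

AVC = 102 - 18y + y^2 has its minimum $21 at y = 9; price $102 clears that bar, so the firm operates.
MC = 102 - 36y + 3y^2. Setting P = MC and taking the root on the rising branch gives y* = 12.
TR = 102·12 = 1224. TC = 977 + 360 = 1337. Profit = 1224 − 1337 = -$113.
By producing, the firm covers all variable cost plus $864 of fixed cost; shutting down would lose the full $977.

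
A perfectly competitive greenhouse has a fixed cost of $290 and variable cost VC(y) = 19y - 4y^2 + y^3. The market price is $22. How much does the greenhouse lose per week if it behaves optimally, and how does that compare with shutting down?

Profit = -$272 at y = 3

AVC = 19 - 4y + y^2; min AVC = $15 at y = 2. Since P = $22 ≥ min AVC, the firm produces.
With MC = 19 - 8y + 3y^2, P = MC on the upward-sloping part at y* = 3.
TR = 22·3 = 66. TC = 290 + 48 = 338. Profit = 66 − 338 = -$272.
Shutting down would mean losing the fixed cost of $290, so operating at a loss of $272 is better by $18.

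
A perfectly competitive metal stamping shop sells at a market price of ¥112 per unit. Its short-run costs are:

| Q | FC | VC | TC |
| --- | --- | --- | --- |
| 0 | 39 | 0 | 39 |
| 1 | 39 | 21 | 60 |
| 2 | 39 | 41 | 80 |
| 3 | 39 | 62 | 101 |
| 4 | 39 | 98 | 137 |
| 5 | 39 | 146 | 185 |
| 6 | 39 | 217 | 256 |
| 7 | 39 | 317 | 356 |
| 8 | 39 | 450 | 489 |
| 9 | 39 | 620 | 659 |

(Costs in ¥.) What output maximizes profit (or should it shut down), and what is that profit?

Compute π = P·Q − TC at each output: Q=0: -39; Q=1: 52; Q=2: 144; Q=3: 235; Q=4: 311; Q=5: 375; Q=6: 416; Q=7: 428; Q=8: 407; Q=9: 349.
Profit is maximized at Q = 7. AVC there is 317/7 = ¥45.29 ≤ P, so producing beats shutting down (which would give -¥39).

Q = 7; profit = ¥428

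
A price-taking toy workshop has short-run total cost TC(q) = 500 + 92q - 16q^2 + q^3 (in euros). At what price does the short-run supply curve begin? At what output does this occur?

The shutdown price is the minimum of AVC. VC = 92q - 16q^2 + q^3, so AVC = 92 - 16q + q^2.
At the minimum of AVC, MC = AVC. MC = 92 - 32q + 3q^2; setting MC = AVC gives 2q^2 - 16q = 0, so q = 8. min AVC = 28.
For P < €28 the firm produces nothing.

€28 per unit, at q = 8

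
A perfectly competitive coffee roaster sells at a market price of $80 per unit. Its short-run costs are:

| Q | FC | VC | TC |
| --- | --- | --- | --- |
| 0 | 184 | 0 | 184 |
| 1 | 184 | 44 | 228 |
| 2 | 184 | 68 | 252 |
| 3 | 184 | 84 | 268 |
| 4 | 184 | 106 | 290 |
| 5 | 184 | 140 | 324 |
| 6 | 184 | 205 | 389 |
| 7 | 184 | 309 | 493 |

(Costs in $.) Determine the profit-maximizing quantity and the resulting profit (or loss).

Q = 6; profit = $91

Tabulate TR − TC: Q=0: -184; Q=1: -148; Q=2: -92; Q=3: -28; Q=4: 30; Q=5: 76; Q=6: 91; Q=7: 67.
Profit is maximized at Q = 6. AVC there is 205/6 = $34.17 ≤ P, so producing beats shutting down (which would give -$184).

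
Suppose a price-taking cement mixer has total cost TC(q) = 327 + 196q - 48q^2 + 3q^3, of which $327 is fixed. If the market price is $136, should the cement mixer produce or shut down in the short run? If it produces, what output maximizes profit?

Strip out fixed cost: VC = 196q - 48q^2 + 3q^3. Then AVC = 196 - 48q + 3q^2 and MC = 196 - 96q + 9q^2.
AVC hits its minimum where MC = AVC, at q = 8, giving min AVC = 196 - 48·8 + 3·8^2 = $4.
Because $136 ≥ $4, revenue can cover variable cost; the firm operates.
Solving P = MC: 60 - 96q + 9q^2 = 0 ⇒ q = 2/3 or 10. On the upward-sloping branch, q* = 10.
Check: AVC at q = 10 is $16 ≤ P, so revenue covers variable cost.
Profit = P·q − TC = 136·10 − 487 = $873.

Produce at q = 10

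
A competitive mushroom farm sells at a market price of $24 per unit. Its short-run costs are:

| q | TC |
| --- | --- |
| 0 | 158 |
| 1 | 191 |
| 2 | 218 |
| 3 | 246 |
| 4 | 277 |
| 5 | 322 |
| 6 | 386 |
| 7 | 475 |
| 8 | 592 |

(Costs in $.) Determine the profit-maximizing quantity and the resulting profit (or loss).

q = 0 (shut down); profit = -$158

Tabulate TR − TC: q=0: -158; q=1: -167; q=2: -170; q=3: -174; q=4: -181; q=5: -202; q=6: -242; q=7: -307; q=8: -400.
Profit is highest at q = 0. Equivalently, the lowest AVC in the table is 88/3 ≈ $29.33 at q = 3, and P = $24 falls below it — price never covers variable cost, so the firm shuts down and loses only its fixed cost.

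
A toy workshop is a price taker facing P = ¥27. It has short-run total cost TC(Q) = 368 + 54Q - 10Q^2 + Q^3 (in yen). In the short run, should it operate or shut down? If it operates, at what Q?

Shut down

Strip out fixed cost: VC = 54Q - 10Q^2 + Q^3. Then AVC = 54 - 10Q + Q^2 and MC = 54 - 20Q + 3Q^2.
AVC is minimized where dAVC/dQ = -10 + 2Q = 0, at Q = 5; min AVC = 54 - 10·5 + 5^2 = ¥29.
With P < min AVC (¥27 < ¥29), every unit sold adds to the loss.
Shutting down limits the loss to fixed cost, ¥368.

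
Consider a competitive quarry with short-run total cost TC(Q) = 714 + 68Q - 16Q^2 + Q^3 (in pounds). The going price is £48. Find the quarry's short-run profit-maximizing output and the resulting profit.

Profit = -£314 at Q = 10

AVC = 68 - 16Q + Q^2 has its minimum £4 at Q = 8; price £48 clears that bar, so the firm operates.
With MC = 68 - 32Q + 3Q^2, P = MC on the upward-sloping part at Q* = 10.
TR = 48·10 = 480. TC = 714 + 80 = 794. Profit = 480 − 794 = -£314.
Shutting down would mean losing the fixed cost of £714, so operating at a loss of £314 is better by £400.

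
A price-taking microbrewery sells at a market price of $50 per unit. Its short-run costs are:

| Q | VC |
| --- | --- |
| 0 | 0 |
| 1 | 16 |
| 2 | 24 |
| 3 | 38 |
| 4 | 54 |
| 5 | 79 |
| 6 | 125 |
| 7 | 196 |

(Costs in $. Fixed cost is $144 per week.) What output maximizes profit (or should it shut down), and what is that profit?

Q = 6; profit = $31

Tabulate TR − TC: Q=0: -144; Q=1: -110; Q=2: -68; Q=3: -32; Q=4: 2; Q=5: 27; Q=6: 31; Q=7: 10.
Profit is maximized at Q = 6. AVC there is 125/6 = $20.83 ≤ P, so producing beats shutting down (which would give -$144).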